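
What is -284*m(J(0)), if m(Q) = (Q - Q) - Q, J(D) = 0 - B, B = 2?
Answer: -568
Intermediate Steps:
J(D) = -2 (J(D) = 0 - 1*2 = 0 - 2 = -2)
m(Q) = -Q (m(Q) = 0 - Q = -Q)
-284*m(J(0)) = -(-284)*(-2) = -284*2 = -568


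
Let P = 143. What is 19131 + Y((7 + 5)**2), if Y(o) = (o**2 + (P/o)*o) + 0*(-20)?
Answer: 40010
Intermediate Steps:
Y(o) = 143 + o**2 (Y(o) = (o**2 + (143/o)*o) + 0*(-20) = (o**2 + 143) + 0 = (143 + o**2) + 0 = 143 + o**2)
19131 + Y((7 + 5)**2) = 19131 + (143 + ((7 + 5)**2)**2) = 19131 + (143 + (12**2)**2) = 19131 + (143 + 144**2) = 19131 + (143 + 20736) = 19131 + 20879 = 40010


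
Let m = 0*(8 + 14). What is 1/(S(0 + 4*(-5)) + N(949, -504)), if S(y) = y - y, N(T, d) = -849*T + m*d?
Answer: -1/805701 ≈ -1.2412e-6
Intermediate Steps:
m = 0 (m = 0*22 = 0)
N(T, d) = -849*T (N(T, d) = -849*T + 0*d = -849*T + 0 = -849*T)
S(y) = 0
1/(S(0 + 4*(-5)) + N(949, -504)) = 1/(0 - 849*949) = 1/(0 - 805701) = 1/(-805701) = -1/805701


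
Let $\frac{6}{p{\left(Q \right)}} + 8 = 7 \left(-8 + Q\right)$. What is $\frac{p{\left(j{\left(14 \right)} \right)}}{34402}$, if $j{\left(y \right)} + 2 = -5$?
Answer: $- \frac{3}{1943713} \approx -1.5434 \cdot 10^{-6}$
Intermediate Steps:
$j{\left(y \right)} = -7$ ($j{\left(y \right)} = -2 - 5 = -7$)
$p{\left(Q \right)} = \frac{6}{-64 + 7 Q}$ ($p{\left(Q \right)} = \frac{6}{-8 + 7 \left(-8 + Q\right)} = \frac{6}{-8 + \left(-56 + 7 Q\right)} = \frac{6}{-64 + 7 Q}$)
$\frac{p{\left(j{\left(14 \right)} \right)}}{34402} = \frac{6 \frac{1}{-64 + 7 \left(-7\right)}}{34402} = \frac{6}{-64 - 49} \cdot \frac{1}{34402} = \frac{6}{-113} \cdot \frac{1}{34402} = 6 \left(- \frac{1}{113}\right) \frac{1}{34402} = \left(- \frac{6}{113}\right) \frac{1}{34402} = - \frac{3}{1943713}$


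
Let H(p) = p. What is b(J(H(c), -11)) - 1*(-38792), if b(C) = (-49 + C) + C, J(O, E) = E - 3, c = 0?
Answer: 38715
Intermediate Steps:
J(O, E) = -3 + E
b(C) = -49 + 2*C
b(J(H(c), -11)) - 1*(-38792) = (-49 + 2*(-3 - 11)) - 1*(-38792) = (-49 + 2*(-14)) + 38792 = (-49 - 28) + 38792 = -77 + 38792 = 38715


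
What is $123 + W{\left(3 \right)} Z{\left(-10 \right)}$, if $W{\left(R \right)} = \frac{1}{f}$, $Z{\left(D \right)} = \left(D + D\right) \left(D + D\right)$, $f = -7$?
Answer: $\frac{461}{7} \approx 65.857$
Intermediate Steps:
$Z{\left(D \right)} = 4 D^{2}$ ($Z{\left(D \right)} = 2 D 2 D = 4 D^{2}$)
$W{\left(R \right)} = - \frac{1}{7}$ ($W{\left(R \right)} = \frac{1}{-7} = - \frac{1}{7}$)
$123 + W{\left(3 \right)} Z{\left(-10 \right)} = 123 - \frac{4 \left(-10\right)^{2}}{7} = 123 - \frac{4 \cdot 100}{7} = 123 - \frac{400}{7} = \frac{461}{7}$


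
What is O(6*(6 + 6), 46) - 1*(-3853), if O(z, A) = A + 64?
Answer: 3963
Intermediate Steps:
O(z, A) = 64 + A
O(6*(6 + 6), 46) - 1*(-3853) = (64 + 46) - 1*(-3853) = 110 + 3853 = 3963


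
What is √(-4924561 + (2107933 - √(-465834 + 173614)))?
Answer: √(-2816628 - 2*I*√73055) ≈ 0.16 - 1678.3*I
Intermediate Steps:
√(-4924561 + (2107933 - √(-465834 + 173614))) = √(-4924561 + (2107933 - √(-292220))) = √(-4924561 + (2107933 - 2*I*√73055)) = √(-2816628 - 2*I*√73055)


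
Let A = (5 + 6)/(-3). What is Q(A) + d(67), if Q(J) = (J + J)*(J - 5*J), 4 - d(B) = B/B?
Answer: -941/9 ≈ -104.56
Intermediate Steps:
d(B) = 3 (d(B) = 4 - B/B = 4 - 1*1 = 4 - 1 = 3)
A = -11/3 (A = 11*(-⅓) = -11/3 ≈ -3.6667)
Q(J) = -8*J² (Q(J) = (2*J)*(-4*J) = -8*J²)
Q(A) + d(67) = -8*(-11/3)² + 3 = -8*121/9 + 3 = -968/9 + 3 = -941/9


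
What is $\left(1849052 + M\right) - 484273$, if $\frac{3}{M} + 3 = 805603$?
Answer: $\frac{1099465962403}{805600} \approx 1.3648 \cdot 10^{6}$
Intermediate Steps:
$M = \frac{3}{805600}$ ($M = \frac{3}{-3 + 805603} = \frac{3}{805600} \approx 3.7239 \cdot 10^{-6}$)
$\left(1849052 + M\right) - 484273 = \left(1849052 + \frac{3}{805600}\right) - 484273 = \frac{1489596291203}{805600} - 484273 = \frac{1099465962403}{805600}$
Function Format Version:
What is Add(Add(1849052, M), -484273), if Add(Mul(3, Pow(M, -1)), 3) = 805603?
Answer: Rational(1099465962403, 805600) ≈ 1.3648e+6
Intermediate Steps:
M = Rational(3, 805600) (M = Mul(3, Pow(Add(-3, 805603), -1)) = Mul(3, Pow(805600, -1)) = Mul(3, Rational(1, 805600)) = Rational(3, 805600) ≈ 3.7239e-6)
Add(Add(1849052, M), -484273) = Add(Add(1849052, Rational(3, 805600)), -484273) = Add(Rational(1489596291203, 805600), -484273) = Rational(1099465962403, 805600)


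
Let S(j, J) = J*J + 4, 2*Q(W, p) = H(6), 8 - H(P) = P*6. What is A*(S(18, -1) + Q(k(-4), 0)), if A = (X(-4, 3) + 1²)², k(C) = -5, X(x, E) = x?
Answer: -81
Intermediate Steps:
H(P) = 8 - 6*P (H(P) = 8 - P*6 = 8 - 6*P)
Q(W, p) = -14 (Q(W, p) = (8 - 6*6)/2 = (8 - 36)/2 = (½)*(-28) = -14)
S(j, J) = 4 + J² (S(j, J) = J² + 4 = 4 + J²)
A = 9 (A = (-4 + 1²)² = (-4 + 1)² = (-3)² = 9)
A*(S(18, -1) + Q(k(-4), 0)) = 9*((4 + (-1)²) - 14) = 9*((4 + 1) - 14) = 9*(5 - 14) = 9*(-9) = -81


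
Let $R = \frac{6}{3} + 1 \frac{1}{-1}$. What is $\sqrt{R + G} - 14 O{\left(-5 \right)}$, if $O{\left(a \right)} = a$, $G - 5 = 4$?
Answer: $70 + \sqrt{10} \approx 73.162$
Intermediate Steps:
$G = 9$ ($G = 5 + 4 = 9$)
$R = 1$ ($R = 6 \cdot \frac{1}{3} + 1 \left(-1\right) = 2 - 1 = 1$)
$\sqrt{R + G} - 14 O{\left(-5 \right)} = \sqrt{1 + 9} - -70 = \sqrt{10} + 70 = 70 + \sqrt{10}$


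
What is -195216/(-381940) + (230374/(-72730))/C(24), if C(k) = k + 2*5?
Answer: 9868624589/23611721770 ≈ 0.41795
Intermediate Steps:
C(k) = 10 + k (C(k) = k + 10 = 10 + k)
-195216/(-381940) + (230374/(-72730))/C(24) = -195216/(-381940) + (230374/(-72730))/(10 + 24) = -195216*(-1/381940) + (230374*(-1/72730))/34 = 48804/95485 - 115187/36365*1/34 = 48804/95485 - 115187/1236410 = 9868624589/23611721770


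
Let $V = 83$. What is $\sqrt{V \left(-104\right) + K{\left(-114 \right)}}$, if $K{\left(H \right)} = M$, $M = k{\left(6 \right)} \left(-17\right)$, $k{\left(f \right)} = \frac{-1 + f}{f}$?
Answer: $\frac{i \sqrt{311262}}{6} \approx 92.985 i$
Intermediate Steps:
$k{\left(f \right)} = \frac{-1 + f}{f}$
$M = - \frac{85}{6}$ ($M = \frac{-1 + 6}{6} \left(-17\right) = \frac{1}{6} \cdot 5 \left(-17\right) = \frac{5}{6} \left(-17\right) = - \frac{85}{6} \approx -14.167$)
$K{\left(H \right)} = - \frac{85}{6}$
$\sqrt{V \left(-104\right) + K{\left(-114 \right)}} = \sqrt{83 \left(-104\right) - \frac{85}{6}} = \sqrt{-8632 - \frac{85}{6}} = \sqrt{- \frac{51877}{6}} = \frac{i \sqrt{311262}}{6}$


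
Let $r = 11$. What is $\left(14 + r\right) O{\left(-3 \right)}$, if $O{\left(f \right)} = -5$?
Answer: $-125$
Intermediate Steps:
$\left(14 + r\right) O{\left(-3 \right)} = \left(14 + 11\right) \left(-5\right) = 25 \left(-5\right) = -125$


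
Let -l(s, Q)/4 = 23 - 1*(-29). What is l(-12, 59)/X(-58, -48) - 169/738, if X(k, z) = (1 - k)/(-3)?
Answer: 450541/43542 ≈ 10.347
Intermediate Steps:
X(k, z) = -1/3 + k/3 (X(k, z) = (1 - k)*(-1/3) = -1/3 + k/3)
l(s, Q) = -208 (l(s, Q) = -4*(23 - 1*(-29)) = -4*(23 + 29) = -4*52 = -208)
l(-12, 59)/X(-58, -48) - 169/738 = -208/(-1/3 + (1/3)*(-58)) - 169/738 = -208/(-1/3 - 58/3) - 169*1/738 = -208/(-59/3) - 169/738 = -208*(-3/59) - 169/738 = 624/59 - 169/738 = 450541/43542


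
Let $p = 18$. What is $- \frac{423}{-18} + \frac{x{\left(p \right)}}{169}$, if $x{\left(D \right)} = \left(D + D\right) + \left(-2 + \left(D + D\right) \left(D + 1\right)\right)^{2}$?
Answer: $\frac{938263}{338} \approx 2775.9$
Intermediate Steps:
$x{\left(D \right)} = \left(-2 + 2 D \left(1 + D\right)\right)^{2} + 2 D$ ($x{\left(D \right)} = 2 D + \left(-2 + 2 D \left(1 + D\right)\right)^{2} = \left(-2 + 2 D \left(1 + D\right)\right)^{2} + 2 D$)
$- \frac{423}{-18} + \frac{x{\left(p \right)}}{169} = - \frac{423}{-18} + \frac{2 \cdot 18 + 4 \left(-1 + 18 + 18^{2}\right)^{2}}{169} = \left(-423\right) \left(- \frac{1}{18}\right) + \left(36 + 4 \left(-1 + 18 + 324\right)^{2}\right) \frac{1}{169} = \frac{47}{2} + \left(36 + 4 \cdot 341^{2}\right) \frac{1}{169} = \frac{47}{2} + \left(36 + 4 \cdot 116281\right) \frac{1}{169} = \frac{47}{2} + \left(36 + 465124\right) \frac{1}{169} = \frac{47}{2} + 465160 \cdot \frac{1}{169} = \frac{47}{2} + \frac{465160}{169} = \frac{938263}{338}$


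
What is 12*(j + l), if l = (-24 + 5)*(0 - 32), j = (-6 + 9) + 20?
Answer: 7572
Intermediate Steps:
j = 23 (j = 3 + 20 = 23)
l = 608 (l = -19*(-32) = 608)
12*(j + l) = 12*(23 + 608) = 12*631 = 7572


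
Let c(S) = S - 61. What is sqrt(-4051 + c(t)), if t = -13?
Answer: 5*I*sqrt(165) ≈ 64.226*I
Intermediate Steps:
c(S) = -61 + S
sqrt(-4051 + c(t)) = sqrt(-4051 + (-61 - 13)) = sqrt(-4051 - 74) = sqrt(-4125) = 5*I*sqrt(165)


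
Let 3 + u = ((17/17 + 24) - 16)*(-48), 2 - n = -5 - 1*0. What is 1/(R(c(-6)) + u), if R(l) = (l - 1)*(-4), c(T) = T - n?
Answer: -1/379 ≈ -0.0026385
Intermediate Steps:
n = 7 (n = 2 - (-5 - 1*0) = 2 - (-5 + 0) = 2 - 1*(-5) = 2 + 5 = 7)
c(T) = -7 + T (c(T) = T - 1*7 = T - 7 = -7 + T)
R(l) = 4 - 4*l (R(l) = (-1 + l)*(-4) = 4 - 4*l)
u = -435 (u = -3 + ((17/17 + 24) - 16)*(-48) = -3 + ((17*(1/17) + 24) - 16)*(-48) = -3 + ((1 + 24) - 16)*(-48) = -3 + (25 - 16)*(-48) = -3 + 9*(-48) = -3 - 432 = -435)
1/(R(c(-6)) + u) = 1/((4 - 4*(-7 - 6)) - 435) = 1/((4 - 4*(-13)) - 435) = 1/((4 + 52) - 435) = 1/(56 - 435) = 1/(-379) = -1/379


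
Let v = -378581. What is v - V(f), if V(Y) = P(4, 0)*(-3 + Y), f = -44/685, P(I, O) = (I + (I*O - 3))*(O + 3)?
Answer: -259321688/685 ≈ -3.7857e+5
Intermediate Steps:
P(I, O) = (3 + O)*(-3 + I + I*O) (P(I, O) = (I + (-3 + I*O))*(3 + O) = (-3 + I + I*O)*(3 + O) = (3 + O)*(-3 + I + I*O))
f = -44/685 (f = -44*1/685 = -44/685 ≈ -0.064234)
V(Y) = -9 + 3*Y (V(Y) = (-9 - 3*0 + 3*4 + 4*0**2 + 4*4*0)*(-3 + Y) = (-9 + 0 + 12 + 4*0 + 0)*(-3 + Y) = (-9 + 0 + 12 + 0 + 0)*(-3 + Y) = 3*(-3 + Y) = -9 + 3*Y)
v - V(f) = -378581 - (-9 + 3*(-44/685)) = -378581 - (-9 - 132/685) = -378581 - 1*(-6297/685) = -378581 + 6297/685 = -259321688/685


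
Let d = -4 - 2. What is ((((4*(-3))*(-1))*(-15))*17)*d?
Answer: 18360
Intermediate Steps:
d = -6
((((4*(-3))*(-1))*(-15))*17)*d = ((((4*(-3))*(-1))*(-15))*17)*(-6) = ((-12*(-1)*(-15))*17)*(-6) = ((12*(-15))*17)*(-6) = -180*17*(-6) = -3060*(-6) = 18360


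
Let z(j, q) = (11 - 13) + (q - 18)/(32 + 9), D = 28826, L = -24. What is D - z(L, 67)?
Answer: 1181899/41 ≈ 28827.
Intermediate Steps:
z(j, q) = -100/41 + q/41 (z(j, q) = -2 + (-18 + q)/41 = -2 + (-18 + q)*(1/41) = -2 + (-18/41 + q/41) = -100/41 + q/41)
D - z(L, 67) = 28826 - (-100/41 + (1/41)*67) = 28826 - (-100/41 + 67/41) = 28826 - 1*(-33/41) = 28826 + 33/41 = 1181899/41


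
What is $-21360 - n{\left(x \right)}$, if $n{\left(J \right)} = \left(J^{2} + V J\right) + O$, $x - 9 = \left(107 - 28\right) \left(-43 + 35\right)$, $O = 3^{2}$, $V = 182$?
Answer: $-296112$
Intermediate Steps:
$O = 9$
$x = -623$ ($x = 9 + \left(107 - 28\right) \left(-43 + 35\right) = 9 + 79 \left(-8\right) = 9 - 632 = -623$)
$n{\left(J \right)} = 9 + J^{2} + 182 J$ ($n{\left(J \right)} = \left(J^{2} + 182 J\right) + 9 = 9 + J^{2} + 182 J$)
$-21360 - n{\left(x \right)} = -21360 - \left(9 + \left(-623\right)^{2} + 182 \left(-623\right)\right) = -21360 - \left(9 + 388129 - 113386\right) = -21360 - 274752 = -296112$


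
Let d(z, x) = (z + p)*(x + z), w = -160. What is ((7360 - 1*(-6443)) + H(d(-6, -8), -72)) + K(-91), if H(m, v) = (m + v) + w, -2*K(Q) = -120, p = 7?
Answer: 13617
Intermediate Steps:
K(Q) = 60 (K(Q) = -1/2*(-120) = 60)
d(z, x) = (7 + z)*(x + z) (d(z, x) = (z + 7)*(x + z) = (7 + z)*(x + z))
H(m, v) = -160 + m + v (H(m, v) = (m + v) - 160 = -160 + m + v)
((7360 - 1*(-6443)) + H(d(-6, -8), -72)) + K(-91) = ((7360 - 1*(-6443)) + (-160 + ((-6)**2 + 7*(-8) + 7*(-6) - 8*(-6)) - 72)) + 60 = ((7360 + 6443) + (-160 + (36 - 56 - 42 + 48) - 72)) + 60 = (13803 + (-160 - 14 - 72)) + 60 = (13803 - 246) + 60 = 13557 + 60 = 13617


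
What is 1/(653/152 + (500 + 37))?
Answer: 152/82277 ≈ 0.0018474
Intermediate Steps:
1/(653/152 + (500 + 37)) = 1/(653*(1/152) + 537) = 1/(653/152 + 537) = 1/(82277/152) = 152/82277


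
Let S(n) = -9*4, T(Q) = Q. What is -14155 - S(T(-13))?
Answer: -14119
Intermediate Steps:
S(n) = -36
-14155 - S(T(-13)) = -14155 - 1*(-36) = -14155 + 36 = -14119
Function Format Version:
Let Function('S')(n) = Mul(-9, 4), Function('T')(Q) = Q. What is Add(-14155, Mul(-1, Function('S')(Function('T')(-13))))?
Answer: -14119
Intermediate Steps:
Function('S')(n) = -36
Add(-14155, Mul(-1, Function('S')(Function('T')(-13)))) = Add(-14155, Mul(-1, -36)) = Add(-14155, 36) = -14119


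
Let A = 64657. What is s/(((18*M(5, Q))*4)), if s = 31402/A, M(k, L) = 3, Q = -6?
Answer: 15701/6982956 ≈ 0.0022485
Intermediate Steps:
s = 31402/64657 ≈ 0.48567
s/(((18*M(5, Q))*4)) = 31402/(64657*(((18*3)*4))) = 31402/(64657*((54*4))) = (31402/64657)/216 = (31402/64657)*(1/216) = 15701/6982956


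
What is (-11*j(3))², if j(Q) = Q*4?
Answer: 17424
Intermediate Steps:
j(Q) = 4*Q
(-11*j(3))² = (-44*3)² = (-11*12)² = (-132)² = 17424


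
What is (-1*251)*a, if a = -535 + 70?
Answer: 116715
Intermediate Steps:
a = -465
(-1*251)*a = -1*251*(-465) = -251*(-465) = 116715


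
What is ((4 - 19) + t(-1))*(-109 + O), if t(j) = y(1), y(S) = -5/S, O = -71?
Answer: 3600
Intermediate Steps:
t(j) = -5 (t(j) = -5/1 = -5*1 = -5)
((4 - 19) + t(-1))*(-109 + O) = ((4 - 19) - 5)*(-109 - 71) = (-15 - 5)*(-180) = -20*(-180) = 3600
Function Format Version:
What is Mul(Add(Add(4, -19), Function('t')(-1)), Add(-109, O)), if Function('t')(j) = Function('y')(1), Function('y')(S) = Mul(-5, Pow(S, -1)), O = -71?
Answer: 3600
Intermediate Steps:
Function('t')(j) = -5 (Function('t')(j) = Mul(-5, Pow(1, -1)) = Mul(-5, 1) = -5)
Mul(Add(Add(4, -19), Function('t')(-1)), Add(-109, O)) = Mul(Add(Add(4, -19), -5), Add(-109, -71)) = Mul(Add(-15, -5), -180) = Mul(-20, -180) = 3600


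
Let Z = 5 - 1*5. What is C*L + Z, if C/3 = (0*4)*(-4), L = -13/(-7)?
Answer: 0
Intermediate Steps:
L = 13/7 (L = -13*(-⅐) = 13/7 ≈ 1.8571)
Z = 0 (Z = 5 - 5 = 0)
C = 0 (C = 3*((0*4)*(-4)) = 3*(0*(-4)) = 3*0 = 0)
C*L + Z = 0*(13/7) + 0 = 0 + 0 = 0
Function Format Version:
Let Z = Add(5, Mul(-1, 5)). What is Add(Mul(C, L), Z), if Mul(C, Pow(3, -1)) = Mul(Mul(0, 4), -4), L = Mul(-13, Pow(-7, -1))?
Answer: 0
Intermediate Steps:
L = Rational(13, 7) (L = Mul(-13, Rational(-1, 7)) = Rational(13, 7) ≈ 1.8571)
Z = 0 (Z = Add(5, -5) = 0)
C = 0 (C = Mul(3, Mul(Mul(0, 4), -4)) = Mul(3, Mul(0, -4)) = Mul(3, 0) = 0)
Add(Mul(C, L), Z) = Add(Mul(0, Rational(13, 7)), 0) = Add(0, 0) = 0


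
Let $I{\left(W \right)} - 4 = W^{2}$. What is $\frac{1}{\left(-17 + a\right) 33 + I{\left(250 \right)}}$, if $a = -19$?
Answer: $\frac{1}{61316} \approx 1.6309 \cdot 10^{-5}$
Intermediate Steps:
$I{\left(W \right)} = 4 + W^{2}$
$\frac{1}{\left(-17 + a\right) 33 + I{\left(250 \right)}} = \frac{1}{\left(-17 - 19\right) 33 + \left(4 + 250^{2}\right)} = \frac{1}{\left(-36\right) 33 + \left(4 + 62500\right)} = \frac{1}{-1188 + 62504} = \frac{1}{61316}$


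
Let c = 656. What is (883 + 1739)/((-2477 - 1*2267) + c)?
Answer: -1311/2044 ≈ -0.64139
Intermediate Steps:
(883 + 1739)/((-2477 - 1*2267) + c) = (883 + 1739)/((-2477 - 1*2267) + 656) = 2622/((-2477 - 2267) + 656) = 2622/(-4744 + 656) = 2622/(-4088) = 2622*(-1/4088) = -1311/2044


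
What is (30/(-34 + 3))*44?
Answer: -1320/31 ≈ -42.581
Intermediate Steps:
(30/(-34 + 3))*44 = (30/(-31))*44 = (30*(-1/31))*44 = -30/31*44 = -1320/31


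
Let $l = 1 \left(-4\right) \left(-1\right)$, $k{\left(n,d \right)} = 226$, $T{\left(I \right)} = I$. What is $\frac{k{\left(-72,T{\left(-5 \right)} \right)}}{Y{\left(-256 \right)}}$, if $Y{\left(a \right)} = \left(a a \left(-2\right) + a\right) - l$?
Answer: $- \frac{113}{65666} \approx -0.0017208$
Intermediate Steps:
$l = 4$ ($l = \left(-4\right) \left(-1\right) = 4$)
$Y{\left(a \right)} = -4 + a - 2 a^{2}$ ($Y{\left(a \right)} = \left(a a \left(-2\right) + a\right) - 4 = \left(a^{2} \left(-2\right) + a\right) - 4 = \left(- 2 a^{2} + a\right) - 4 = \left(a - 2 a^{2}\right) - 4 = -4 + a - 2 a^{2}$)
$\frac{k{\left(-72,T{\left(-5 \right)} \right)}}{Y{\left(-256 \right)}} = \frac{226}{-4 - 256 - 2 \left(-256\right)^{2}} = \frac{226}{-4 - 256 - 131072} = \frac{226}{-131332} = 226 \left(- \frac{1}{131332}\right) = - \frac{113}{65666}$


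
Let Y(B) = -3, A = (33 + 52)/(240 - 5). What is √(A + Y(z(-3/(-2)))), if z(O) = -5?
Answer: 2*I*√1457/47 ≈ 1.6243*I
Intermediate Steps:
A = 17/47 (A = 85/235 = 85*(1/235) = 17/47 ≈ 0.36170)
√(A + Y(z(-3/(-2)))) = √(17/47 - 3) = √(-124/47) = 2*I*√1457/47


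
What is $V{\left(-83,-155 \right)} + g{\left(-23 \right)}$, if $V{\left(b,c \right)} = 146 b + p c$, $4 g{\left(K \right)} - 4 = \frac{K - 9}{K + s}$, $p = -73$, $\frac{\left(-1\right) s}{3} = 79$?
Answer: $- \frac{52128}{65} \approx -801.97$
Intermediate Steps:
$s = -237$ ($s = \left(-3\right) 79 = -237$)
$g{\left(K \right)} = 1 + \frac{-9 + K}{4 \left(-237 + K\right)}$ ($g{\left(K \right)} = 1 + \frac{\left(K - 9\right) \frac{1}{K - 237}}{4} = 1 + \frac{\left(-9 + K\right) \frac{1}{-237 + K}}{4} = 1 + \frac{\frac{1}{-237 + K} \left(-9 + K\right)}{4} = 1 + \frac{-9 + K}{4 \left(-237 + K\right)}$)
$V{\left(b,c \right)} = - 73 c + 146 b$ ($V{\left(b,c \right)} = 146 b - 73 c = - 73 c + 146 b$)
$V{\left(-83,-155 \right)} + g{\left(-23 \right)} = \left(\left(-73\right) \left(-155\right) + 146 \left(-83\right)\right) + \frac{-957 + 5 \left(-23\right)}{4 \left(-237 - 23\right)} = \left(11315 - 12118\right) + \frac{-957 - 115}{4 \left(-260\right)} = -803 + \frac{1}{4} \left(- \frac{1}{260}\right) \left(-1072\right) = -803 + \frac{67}{65} = - \frac{52128}{65}$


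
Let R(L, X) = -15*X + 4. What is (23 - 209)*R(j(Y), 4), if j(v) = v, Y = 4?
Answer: 10416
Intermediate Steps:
R(L, X) = 4 - 15*X
(23 - 209)*R(j(Y), 4) = (23 - 209)*(4 - 15*4) = -186*(4 - 60) = -186*(-56) = 10416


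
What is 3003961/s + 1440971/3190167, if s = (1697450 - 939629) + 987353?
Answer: 12097882375441/5567396504058 ≈ 2.1730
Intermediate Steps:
s = 1745174 (s = 757821 + 987353 = 1745174)
3003961/s + 1440971/3190167 = 3003961/1745174 + 1440971/3190167 = 12097882375441/5567396504058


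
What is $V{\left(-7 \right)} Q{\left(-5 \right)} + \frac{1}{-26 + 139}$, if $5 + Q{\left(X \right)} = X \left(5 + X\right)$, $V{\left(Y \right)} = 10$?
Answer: $- \frac{5649}{113} \approx -49.991$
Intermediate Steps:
$Q{\left(X \right)} = -5 + X \left(5 + X\right)$
$V{\left(-7 \right)} Q{\left(-5 \right)} + \frac{1}{-26 + 139} = 10 \left(-5 + \left(-5\right)^{2} + 5 \left(-5\right)\right) + \frac{1}{-26 + 139} = 10 \left(-5 + 25 - 25\right) + \frac{1}{113} = 10 \left(-5\right) + \frac{1}{113} = -50 + \frac{1}{113} = - \frac{5649}{113}$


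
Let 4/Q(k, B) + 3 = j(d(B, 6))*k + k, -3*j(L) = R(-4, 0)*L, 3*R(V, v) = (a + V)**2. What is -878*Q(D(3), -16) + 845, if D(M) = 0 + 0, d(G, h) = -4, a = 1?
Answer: 6047/3 ≈ 2015.7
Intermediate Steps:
R(V, v) = (1 + V)**2/3
j(L) = -L (j(L) = -(1 - 4)**2/3*L/3 = -(1/3)*(-3)**2*L/3 = -(1/3)*9*L/3 = -L)
D(M) = 0
Q(k, B) = 4/(-3 + 5*k) (Q(k, B) = 4/(-3 + ((-1*(-4))*k + k)) = 4/(-3 + (4*k + k)) = 4/(-3 + 5*k))
-878*Q(D(3), -16) + 845 = -3512/(-3 + 5*0) + 845 = -3512/(-3 + 0) + 845 = -3512/(-3) + 845 = -3512*(-1)/3 + 845 = -878*(-4/3) + 845 = 3512/3 + 845 = 6047/3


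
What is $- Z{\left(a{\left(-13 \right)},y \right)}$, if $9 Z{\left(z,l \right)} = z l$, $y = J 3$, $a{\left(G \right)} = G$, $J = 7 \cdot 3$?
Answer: $91$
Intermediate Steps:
$J = 21$
$y = 63$ ($y = 21 \cdot 3 = 63$)
$Z{\left(z,l \right)} = \frac{l z}{9}$ ($Z{\left(z,l \right)} = \frac{z l}{9} = \frac{l z}{9}$)
$- Z{\left(a{\left(-13 \right)},y \right)} = - \frac{63 \left(-13\right)}{9} = \left(-1\right) \left(-91\right) = 91$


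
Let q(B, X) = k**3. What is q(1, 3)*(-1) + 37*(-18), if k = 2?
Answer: -674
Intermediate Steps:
q(B, X) = 8 (q(B, X) = 2**3 = 8)
q(1, 3)*(-1) + 37*(-18) = 8*(-1) + 37*(-18) = -8 - 666 = -674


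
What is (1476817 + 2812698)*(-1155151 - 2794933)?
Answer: -16943944569260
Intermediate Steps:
(1476817 + 2812698)*(-1155151 - 2794933) = 4289515*(-3950084) = -16943944569260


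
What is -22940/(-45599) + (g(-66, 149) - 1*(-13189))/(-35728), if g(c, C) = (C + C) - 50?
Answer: 206886557/1629161072 ≈ 0.12699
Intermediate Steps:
g(c, C) = -50 + 2*C (g(c, C) = 2*C - 50 = -50 + 2*C)
-22940/(-45599) + (g(-66, 149) - 1*(-13189))/(-35728) = -22940/(-45599) + ((-50 + 2*149) - 1*(-13189))/(-35728) = -22940*(-1/45599) + ((-50 + 298) + 13189)*(-1/35728) = 22940/45599 + (248 + 13189)*(-1/35728) = 22940/45599 + 13437*(-1/35728) = 22940/45599 - 13437/35728 = 206886557/1629161072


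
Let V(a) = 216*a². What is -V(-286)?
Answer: -17667936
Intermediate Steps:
-V(-286) = -216*(-286)² = -216*81796 = -1*17667936 = -17667936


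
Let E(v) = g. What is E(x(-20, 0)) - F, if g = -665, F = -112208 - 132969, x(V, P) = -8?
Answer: 244512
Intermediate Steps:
F = -245177
E(v) = -665
E(x(-20, 0)) - F = -665 - 1*(-245177) = -665 + 245177 = 244512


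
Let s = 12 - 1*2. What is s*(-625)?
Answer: -6250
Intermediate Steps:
s = 10 (s = 12 - 2 = 10)
s*(-625) = 10*(-625) = -6250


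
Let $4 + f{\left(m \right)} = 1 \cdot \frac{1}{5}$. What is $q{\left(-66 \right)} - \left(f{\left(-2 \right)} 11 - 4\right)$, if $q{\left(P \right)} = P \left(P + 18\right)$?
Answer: $\frac{16069}{5} \approx 3213.8$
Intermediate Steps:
$q{\left(P \right)} = P \left(18 + P\right)$
$f{\left(m \right)} = - \frac{19}{5}$ ($f{\left(m \right)} = -4 + 1 \cdot \frac{1}{5} = -4 + \frac{1}{5} = - \frac{19}{5}$)
$q{\left(-66 \right)} - \left(f{\left(-2 \right)} 11 - 4\right) = - 66 \left(18 - 66\right) - \left(\left(- \frac{19}{5}\right) 11 - 4\right) = \left(-66\right) \left(-48\right) - \left(- \frac{209}{5} + \left(-12 + 8\right)\right) = 3168 - \left(- \frac{209}{5} - 4\right) = 3168 - - \frac{229}{5} = 3168 + \frac{229}{5} = \frac{16069}{5}$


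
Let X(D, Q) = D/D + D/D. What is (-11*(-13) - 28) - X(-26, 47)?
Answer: 113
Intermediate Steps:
X(D, Q) = 2 (X(D, Q) = 1 + 1 = 2)
(-11*(-13) - 28) - X(-26, 47) = (-11*(-13) - 28) - 1*2 = (143 - 28) - 2 = 115 - 2 = 113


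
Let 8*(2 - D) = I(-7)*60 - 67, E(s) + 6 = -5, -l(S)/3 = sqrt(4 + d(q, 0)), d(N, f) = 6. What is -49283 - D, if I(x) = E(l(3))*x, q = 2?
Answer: -389727/8 ≈ -48716.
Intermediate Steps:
l(S) = -3*sqrt(10) (l(S) = -3*sqrt(4 + 6) = -3*sqrt(10))
E(s) = -11 (E(s) = -6 - 5 = -11)
I(x) = -11*x
D = -4537/8 (D = 2 - (-11*(-7)*60 - 67)/8 = 2 - (77*60 - 67)/8 = 2 - (4620 - 67)/8 = 2 - 1/8*4553 = 2 - 4553/8 = -4537/8 ≈ -567.13)
-49283 - D = -49283 - 1*(-4537/8) = -49283 + 4537/8 = -389727/8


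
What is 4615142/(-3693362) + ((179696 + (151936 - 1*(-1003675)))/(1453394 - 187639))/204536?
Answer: -597410277728026213/478091795567727080 ≈ -1.2496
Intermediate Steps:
4615142/(-3693362) + ((179696 + (151936 - 1*(-1003675)))/(1453394 - 187639))/204536 = 4615142*(-1/3693362) + ((179696 + (151936 + 1003675))/1265755)*(1/204536) = -2307571/1846681 + ((179696 + 1155611)*(1/1265755))*(1/204536) = -2307571/1846681 + (1335307*(1/1265755))*(1/204536) = -2307571/1846681 + (1335307/1265755)*(1/204536) = -2307571/1846681 + 1335307/258892464680 = -597410277728026213/478091795567727080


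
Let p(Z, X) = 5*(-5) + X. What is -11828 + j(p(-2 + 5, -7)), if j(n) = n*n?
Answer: -10804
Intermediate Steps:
p(Z, X) = -25 + X
j(n) = n²
-11828 + j(p(-2 + 5, -7)) = -11828 + (-25 - 7)² = -11828 + (-32)² = -11828 + 1024 = -10804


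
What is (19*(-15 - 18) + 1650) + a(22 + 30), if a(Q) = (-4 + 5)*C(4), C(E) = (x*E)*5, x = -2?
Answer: 983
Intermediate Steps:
C(E) = -10*E (C(E) = -2*E*5 = -10*E)
a(Q) = -40 (a(Q) = (-4 + 5)*(-10*4) = 1*(-40) = -40)
(19*(-15 - 18) + 1650) + a(22 + 30) = (19*(-15 - 18) + 1650) - 40 = (19*(-33) + 1650) - 40 = (-627 + 1650) - 40 = 1023 - 40 = 983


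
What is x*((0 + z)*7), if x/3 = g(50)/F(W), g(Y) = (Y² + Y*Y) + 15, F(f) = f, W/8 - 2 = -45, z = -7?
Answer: 737205/344 ≈ 2143.0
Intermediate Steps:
W = -344 (W = 16 + 8*(-45) = 16 - 360 = -344)
g(Y) = 15 + 2*Y² (g(Y) = (Y² + Y²) + 15 = 2*Y² + 15 = 15 + 2*Y²)
x = -15045/344 (x = 3*((15 + 2*50²)/(-344)) = 3*((15 + 2*2500)*(-1/344)) = 3*((15 + 5000)*(-1/344)) = 3*(5015*(-1/344)) = 3*(-5015/344) = -15045/344 ≈ -43.735)
x*((0 + z)*7) = -15045*(0 - 7)*7/344 = -(-105315)*7/344 = -15045/344*(-49) = 737205/344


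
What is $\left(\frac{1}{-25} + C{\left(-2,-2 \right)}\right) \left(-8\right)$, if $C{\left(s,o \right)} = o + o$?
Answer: $\frac{808}{25} \approx 32.32$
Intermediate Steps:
$C{\left(s,o \right)} = 2 o$
$\left(\frac{1}{-25} + C{\left(-2,-2 \right)}\right) \left(-8\right) = \left(\frac{1}{-25} + 2 \left(-2\right)\right) \left(-8\right) = \left(- \frac{1}{25} - 4\right) \left(-8\right) = \left(- \frac{101}{25}\right) \left(-8\right) = \frac{808}{25}$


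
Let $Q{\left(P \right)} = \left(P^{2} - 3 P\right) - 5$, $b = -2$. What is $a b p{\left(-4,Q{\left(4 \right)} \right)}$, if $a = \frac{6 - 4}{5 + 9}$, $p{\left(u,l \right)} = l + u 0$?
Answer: $\frac{2}{7} \approx 0.28571$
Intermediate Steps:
$Q{\left(P \right)} = -5 + P^{2} - 3 P$
$p{\left(u,l \right)} = l$ ($p{\left(u,l \right)} = l + 0 = l$)
$a = \frac{1}{7}$ ($a = \frac{2}{14} = 2 \cdot \frac{1}{14} = \frac{1}{7} \approx 0.14286$)
$a b p{\left(-4,Q{\left(4 \right)} \right)} = \frac{1}{7} \left(-2\right) \left(-5 + 4^{2} - 12\right) = - \frac{2 \left(-5 + 16 - 12\right)}{7} = \left(- \frac{2}{7}\right) \left(-1\right) = \frac{2}{7}$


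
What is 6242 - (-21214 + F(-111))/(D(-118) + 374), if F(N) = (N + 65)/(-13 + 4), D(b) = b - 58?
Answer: 5657062/891 ≈ 6349.1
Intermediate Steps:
D(b) = -58 + b
F(N) = -65/9 - N/9 (F(N) = (65 + N)/(-9) = (65 + N)*(-1/9) = -65/9 - N/9)
6242 - (-21214 + F(-111))/(D(-118) + 374) = 6242 - (-21214 + (-65/9 - 1/9*(-111)))/((-58 - 118) + 374) = 6242 - (-21214 + (-65/9 + 37/3))/(-176 + 374) = 6242 - (-21214 + 46/9)/198 = 6242 - (-190880)/(9*198) = 6242 - 1*(-95440/891) = 6242 + 95440/891 = 5657062/891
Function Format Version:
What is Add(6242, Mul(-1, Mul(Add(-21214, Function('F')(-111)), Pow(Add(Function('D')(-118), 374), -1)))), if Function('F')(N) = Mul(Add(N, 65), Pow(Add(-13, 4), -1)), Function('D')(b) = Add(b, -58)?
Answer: Rational(5657062, 891) ≈ 6349.1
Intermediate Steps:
Function('D')(b) = Add(-58, b)
Function('F')(N) = Add(Rational(-65, 9), Mul(Rational(-1, 9), N)) (Function('F')(N) = Mul(Add(65, N), Pow(-9, -1)) = Mul(Add(65, N), Rational(-1, 9)) = Add(Rational(-65, 9), Mul(Rational(-1, 9), N)))
Add(6242, Mul(-1, Mul(Add(-21214, Function('F')(-111)), Pow(Add(Function('D')(-118), 374), -1)))) = Add(6242, Mul(-1, Mul(Add(-21214, Add(Rational(-65, 9), Mul(Rational(-1, 9), -111))), Pow(Add(Add(-58, -118), 374), -1)))) = Add(6242, Mul(-1, Mul(Add(-21214, Add(Rational(-65, 9), Rational(37, 3))), Pow(Add(-176, 374), -1)))) = Add(6242, Mul(-1, Mul(Add(-21214, Rational(46, 9)), Pow(198, -1)))) = Add(6242, Mul(-1, Mul(Rational(-190880, 9), Rational(1, 198)))) = Add(6242, Mul(-1, Rational(-95440, 891))) = Add(6242, Rational(95440, 891)) = Rational(5657062, 891)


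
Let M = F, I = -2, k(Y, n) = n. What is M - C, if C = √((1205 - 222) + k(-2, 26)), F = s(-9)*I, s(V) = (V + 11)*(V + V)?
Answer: 72 - √1009 ≈ 40.235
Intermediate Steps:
s(V) = 2*V*(11 + V) (s(V) = (11 + V)*(2*V) = 2*V*(11 + V))
F = 72 (F = (2*(-9)*(11 - 9))*(-2) = (2*(-9)*2)*(-2) = -36*(-2) = 72)
M = 72
C = √1009 (C = √((1205 - 222) + 26) = √(983 + 26) = √1009 ≈ 31.765)
M - C = 72 - √1009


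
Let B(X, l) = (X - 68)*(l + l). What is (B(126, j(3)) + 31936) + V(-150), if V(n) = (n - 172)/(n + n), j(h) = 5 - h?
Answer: 4825361/150 ≈ 32169.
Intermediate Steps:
V(n) = (-172 + n)/(2*n) (V(n) = (-172 + n)/((2*n)) = (-172 + n)*(1/(2*n)) = (-172 + n)/(2*n))
B(X, l) = 2*l*(-68 + X) (B(X, l) = (-68 + X)*(2*l) = 2*l*(-68 + X))
(B(126, j(3)) + 31936) + V(-150) = (2*(5 - 1*3)*(-68 + 126) + 31936) + (1/2)*(-172 - 150)/(-150) = (2*(5 - 3)*58 + 31936) + (1/2)*(-1/150)*(-322) = (2*2*58 + 31936) + 161/150 = (232 + 31936) + 161/150 = 32168 + 161/150 = 4825361/150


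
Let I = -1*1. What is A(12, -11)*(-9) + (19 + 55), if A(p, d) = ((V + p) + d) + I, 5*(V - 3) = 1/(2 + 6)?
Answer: 1871/40 ≈ 46.775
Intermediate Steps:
V = 121/40 (V = 3 + 1/(5*(2 + 6)) = 3 + (⅕)/8 = 3 + (⅕)*(⅛) = 3 + 1/40 = 121/40 ≈ 3.0250)
I = -1
A(p, d) = 81/40 + d + p (A(p, d) = ((121/40 + p) + d) - 1 = (121/40 + d + p) - 1 = 81/40 + d + p)
A(12, -11)*(-9) + (19 + 55) = (81/40 - 11 + 12)*(-9) + (19 + 55) = (121/40)*(-9) + 74 = -1089/40 + 74 = 1871/40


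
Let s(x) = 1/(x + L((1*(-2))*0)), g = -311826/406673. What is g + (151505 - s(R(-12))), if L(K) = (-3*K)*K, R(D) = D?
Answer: 739352579141/4880076 ≈ 1.5150e+5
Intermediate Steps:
g = -311826/406673 (g = -311826*1/406673 = -311826/406673 ≈ -0.76677)
L(K) = -3*K**2
s(x) = 1/x (s(x) = 1/(x - 3*((1*(-2))*0)**2) = 1/(x - 3*(-2*0)**2) = 1/(x - 3*0**2) = 1/(x - 3*0) = 1/(x + 0) = 1/x)
g + (151505 - s(R(-12))) = -311826/406673 + (151505 - 1/(-12)) = -311826/406673 + (151505 - 1*(-1/12)) = -311826/406673 + (151505 + 1/12) = -311826/406673 + 1818061/12 = 739352579141/4880076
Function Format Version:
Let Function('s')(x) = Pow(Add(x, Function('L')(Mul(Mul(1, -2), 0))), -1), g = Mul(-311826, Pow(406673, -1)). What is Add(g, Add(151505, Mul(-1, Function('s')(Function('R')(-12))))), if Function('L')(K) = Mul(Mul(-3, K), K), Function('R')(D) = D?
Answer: Rational(739352579141, 4880076) ≈ 1.5150e+5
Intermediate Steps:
g = Rational(-311826, 406673) (g = Mul(-311826, Rational(1, 406673)) = Rational(-311826, 406673) ≈ -0.76677)
Function('L')(K) = Mul(-3, Pow(K, 2))
Function('s')(x) = Pow(x, -1) (Function('s')(x) = Pow(Add(x, Mul(-3, Pow(Mul(Mul(1, -2), 0), 2))), -1) = Pow(Add(x, Mul(-3, Pow(Mul(-2, 0), 2))), -1) = Pow(Add(x, Mul(-3, Pow(0, 2))), -1) = Pow(Add(x, Mul(-3, 0)), -1) = Pow(Add(x, 0), -1) = Pow(x, -1))
Add(g, Add(151505, Mul(-1, Function('s')(Function('R')(-12))))) = Add(Rational(-311826, 406673), Add(151505, Mul(-1, Pow(-12, -1)))) = Add(Rational(-311826, 406673), Add(151505, Mul(-1, Rational(-1, 12)))) = Add(Rational(-311826, 406673), Add(151505, Rational(1, 12))) = Add(Rational(-311826, 406673), Rational(1818061, 12)) = Rational(739352579141, 4880076)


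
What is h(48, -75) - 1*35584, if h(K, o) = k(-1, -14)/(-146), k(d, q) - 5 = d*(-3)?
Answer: -2597636/73 ≈ -35584.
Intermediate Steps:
k(d, q) = 5 - 3*d (k(d, q) = 5 + d*(-3) = 5 - 3*d)
h(K, o) = -4/73 (h(K, o) = (5 - 3*(-1))/(-146) = (5 + 3)*(-1/146) = 8*(-1/146) = -4/73)
h(48, -75) - 1*35584 = -4/73 - 1*35584 = -4/73 - 35584 = -2597636/73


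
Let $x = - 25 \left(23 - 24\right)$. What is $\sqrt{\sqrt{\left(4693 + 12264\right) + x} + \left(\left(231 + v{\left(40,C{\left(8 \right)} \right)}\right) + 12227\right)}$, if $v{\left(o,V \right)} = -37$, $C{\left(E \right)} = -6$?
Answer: $\sqrt{12421 + \sqrt{16982}} \approx 112.03$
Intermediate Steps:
$x = 25$ ($x = \left(-25\right) \left(-1\right) = 25$)
$\sqrt{\sqrt{\left(4693 + 12264\right) + x} + \left(\left(231 + v{\left(40,C{\left(8 \right)} \right)}\right) + 12227\right)} = \sqrt{\sqrt{\left(4693 + 12264\right) + 25} + \left(\left(231 - 37\right) + 12227\right)} = \sqrt{\sqrt{16957 + 25} + \left(194 + 12227\right)} = \sqrt{\sqrt{16982} + 12421} = \sqrt{12421 + \sqrt{16982}}$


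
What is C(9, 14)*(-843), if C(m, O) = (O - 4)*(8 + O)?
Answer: -185460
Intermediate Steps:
C(m, O) = (-4 + O)*(8 + O)
C(9, 14)*(-843) = (-32 + 14² + 4*14)*(-843) = (-32 + 196 + 56)*(-843) = 220*(-843) = -185460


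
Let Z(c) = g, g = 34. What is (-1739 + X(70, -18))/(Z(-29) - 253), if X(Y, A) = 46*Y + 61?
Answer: -514/73 ≈ -7.0411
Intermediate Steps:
X(Y, A) = 61 + 46*Y
Z(c) = 34
(-1739 + X(70, -18))/(Z(-29) - 253) = (-1739 + (61 + 46*70))/(34 - 253) = (-1739 + (61 + 3220))/(-219) = (-1739 + 3281)*(-1/219) = 1542*(-1/219) = -514/73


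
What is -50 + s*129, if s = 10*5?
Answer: 6400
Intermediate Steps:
s = 50
-50 + s*129 = -50 + 50*129 = -50 + 6450 = 6400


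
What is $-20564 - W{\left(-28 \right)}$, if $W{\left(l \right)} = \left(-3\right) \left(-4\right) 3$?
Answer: $-20600$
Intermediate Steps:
$W{\left(l \right)} = 36$ ($W{\left(l \right)} = 12 \cdot 3 = 36$)
$-20564 - W{\left(-28 \right)} = -20564 - 36 = -20600$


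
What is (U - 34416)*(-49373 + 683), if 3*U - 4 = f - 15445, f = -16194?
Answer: 2189151090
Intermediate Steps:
U = -10545 (U = 4/3 + (-16194 - 15445)/3 = 4/3 + (⅓)*(-31639) = 4/3 - 31639/3 = -10545)
(U - 34416)*(-49373 + 683) = (-10545 - 34416)*(-49373 + 683) = -44961*(-48690) = 2189151090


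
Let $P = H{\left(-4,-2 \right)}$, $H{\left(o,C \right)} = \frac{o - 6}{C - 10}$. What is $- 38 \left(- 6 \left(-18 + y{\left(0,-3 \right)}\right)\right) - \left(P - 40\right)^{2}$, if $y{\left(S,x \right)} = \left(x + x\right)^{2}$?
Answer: $\frac{92519}{36} \approx 2570.0$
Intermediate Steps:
$H{\left(o,C \right)} = \frac{-6 + o}{-10 + C}$
$P = \frac{5}{6}$ ($P = \frac{-6 - 4}{-10 - 2} = \frac{1}{-12} \left(-10\right) = \left(- \frac{1}{12}\right) \left(-10\right) = \frac{5}{6} \approx 0.83333$)
$y{\left(S,x \right)} = 4 x^{2}$ ($y{\left(S,x \right)} = \left(2 x\right)^{2} = 4 x^{2}$)
$- 38 \left(- 6 \left(-18 + y{\left(0,-3 \right)}\right)\right) - \left(P - 40\right)^{2} = - 38 \left(- 6 \left(-18 + 4 \left(-3\right)^{2}\right)\right) - \left(\frac{5}{6} - 40\right)^{2} = - 38 \left(- 6 \left(-18 + 4 \cdot 9\right)\right) - \left(- \frac{235}{6}\right)^{2} = - 38 \left(- 6 \left(-18 + 36\right)\right) - \frac{55225}{36} = - 38 \left(\left(-6\right) 18\right) - \frac{55225}{36} = \left(-38\right) \left(-108\right) - \frac{55225}{36} = 4104 - \frac{55225}{36} = \frac{92519}{36}$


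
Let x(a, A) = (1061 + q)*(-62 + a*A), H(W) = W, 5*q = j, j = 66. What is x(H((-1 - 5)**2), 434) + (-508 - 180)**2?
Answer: 85950222/5 ≈ 1.7190e+7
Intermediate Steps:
q = 66/5 (q = (1/5)*66 = 66/5 ≈ 13.200)
x(a, A) = -333002/5 + 5371*A*a/5 (x(a, A) = (1061 + 66/5)*(-62 + a*A) = 5371*(-62 + A*a)/5 = -333002/5 + 5371*A*a/5)
x(H((-1 - 5)**2), 434) + (-508 - 180)**2 = (-333002/5 + (5371/5)*434*(-1 - 5)**2) + (-508 - 180)**2 = (-333002/5 + (5371/5)*434*(-6)**2) + (-688)**2 = (-333002/5 + (5371/5)*434*36) + 473344 = (-333002/5 + 83916504/5) + 473344 = 83583502/5 + 473344 = 85950222/5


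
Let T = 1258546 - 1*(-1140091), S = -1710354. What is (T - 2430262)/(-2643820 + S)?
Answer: 2875/395834 ≈ 0.0072631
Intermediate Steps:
T = 2398637 (T = 1258546 + 1140091 = 2398637)
(T - 2430262)/(-2643820 + S) = (2398637 - 2430262)/(-2643820 - 1710354) = -31625/(-4354174) = -31625*(-1/4354174) = 2875/395834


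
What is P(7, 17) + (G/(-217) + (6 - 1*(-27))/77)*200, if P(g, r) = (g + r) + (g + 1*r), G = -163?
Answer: 61616/217 ≈ 283.94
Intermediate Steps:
P(g, r) = 2*g + 2*r (P(g, r) = (g + r) + (g + r) = 2*g + 2*r)
P(7, 17) + (G/(-217) + (6 - 1*(-27))/77)*200 = (2*7 + 2*17) + (-163/(-217) + (6 - 1*(-27))/77)*200 = (14 + 34) + (-163*(-1/217) + (6 + 27)*(1/77))*200 = 48 + (163/217 + 33*(1/77))*200 = 48 + (163/217 + 3/7)*200 = 48 + (256/217)*200 = 48 + 51200/217 = 61616/217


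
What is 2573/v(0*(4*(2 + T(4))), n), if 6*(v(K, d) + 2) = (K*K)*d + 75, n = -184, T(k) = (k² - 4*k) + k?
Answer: 5146/21 ≈ 245.05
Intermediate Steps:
T(k) = k² - 3*k
v(K, d) = 21/2 + d*K²/6 (v(K, d) = -2 + ((K*K)*d + 75)/6 = -2 + (K²*d + 75)/6 = -2 + (d*K² + 75)/6 = -2 + (75 + d*K²)/6 = -2 + (25/2 + d*K²/6) = 21/2 + d*K²/6)
2573/v(0*(4*(2 + T(4))), n) = 2573/(21/2 + (⅙)*(-184)*(0*(4*(2 + 4*(-3 + 4))))²) = 2573/(21/2 + (⅙)*(-184)*(0*(4*(2 + 4*1)))²) = 2573/(21/2 + (⅙)*(-184)*(0*(4*(2 + 4)))²) = 2573/(21/2 + (⅙)*(-184)*(0*(4*6))²) = 2573/(21/2 + (⅙)*(-184)*(0*24)²) = 2573/(21/2 + (⅙)*(-184)*0²) = 2573/(21/2 + (⅙)*(-184)*0) = 2573/(21/2 + 0) = 2573/(21/2) = 2573*(2/21) = 5146/21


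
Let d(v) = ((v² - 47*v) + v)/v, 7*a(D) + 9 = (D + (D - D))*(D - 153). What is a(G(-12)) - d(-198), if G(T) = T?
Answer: 3679/7 ≈ 525.57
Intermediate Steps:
a(D) = -9/7 + D*(-153 + D)/7 (a(D) = -9/7 + ((D + (D - D))*(D - 153))/7 = -9/7 + ((D + 0)*(-153 + D))/7 = -9/7 + (D*(-153 + D))/7 = -9/7 + D*(-153 + D)/7)
d(v) = (v² - 46*v)/v
a(G(-12)) - d(-198) = (-9/7 - 153/7*(-12) + (⅐)*(-12)²) - (-46 - 198) = (-9/7 + 1836/7 + (⅐)*144) - 1*(-244) = (-9/7 + 1836/7 + 144/7) + 244 = 1971/7 + 244 = 3679/7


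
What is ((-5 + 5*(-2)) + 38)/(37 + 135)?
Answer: 23/172 ≈ 0.13372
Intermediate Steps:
((-5 + 5*(-2)) + 38)/(37 + 135) = ((-5 - 10) + 38)/172 = (-15 + 38)/172 = (1/172)*23 = 23/172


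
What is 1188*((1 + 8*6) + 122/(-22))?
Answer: 51624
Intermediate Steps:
1188*((1 + 8*6) + 122/(-22)) = 1188*((1 + 48) + 122*(-1/22)) = 1188*(49 - 61/11) = 1188*(478/11) = 51624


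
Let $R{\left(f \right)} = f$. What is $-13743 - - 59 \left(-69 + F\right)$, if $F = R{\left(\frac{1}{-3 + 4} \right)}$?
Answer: $-17755$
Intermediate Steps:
$F = 1$ ($F = \frac{1}{-3 + 4} = 1^{-1} = 1$)
$-13743 - - 59 \left(-69 + F\right) = -13743 - - 59 \left(-69 + 1\right) = -13743 - \left(-59\right) \left(-68\right) = -13743 - 4012 = -17755$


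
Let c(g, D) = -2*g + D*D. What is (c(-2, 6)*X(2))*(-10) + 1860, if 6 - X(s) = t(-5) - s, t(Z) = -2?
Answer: -2140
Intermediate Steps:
c(g, D) = D² - 2*g (c(g, D) = -2*g + D² = D² - 2*g)
X(s) = 8 + s (X(s) = 6 - (-2 - s) = 6 + (2 + s) = 8 + s)
(c(-2, 6)*X(2))*(-10) + 1860 = ((6² - 2*(-2))*(8 + 2))*(-10) + 1860 = ((36 + 4)*10)*(-10) + 1860 = (40*10)*(-10) + 1860 = 400*(-10) + 1860 = -4000 + 1860 = -2140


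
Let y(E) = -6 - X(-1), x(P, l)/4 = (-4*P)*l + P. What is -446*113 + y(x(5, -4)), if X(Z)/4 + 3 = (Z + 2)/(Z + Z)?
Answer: -50390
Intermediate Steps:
x(P, l) = 4*P - 16*P*l (x(P, l) = 4*((-4*P)*l + P) = 4*(-4*P*l + P) = 4*(P - 4*P*l) = 4*P - 16*P*l)
X(Z) = -12 + 2*(2 + Z)/Z (X(Z) = -12 + 4*((Z + 2)/(Z + Z)) = -12 + 4*((2 + Z)/((2*Z))) = -12 + 4*((2 + Z)*(1/(2*Z))) = -12 + 4*((2 + Z)/(2*Z)) = -12 + 2*(2 + Z)/Z)
y(E) = 8 (y(E) = -6 - (-10 + 4/(-1)) = -6 - (-10 + 4*(-1)) = -6 - (-10 - 4) = -6 - 1*(-14) = -6 + 14 = 8)
-446*113 + y(x(5, -4)) = -446*113 + 8 = -50398 + 8 = -50390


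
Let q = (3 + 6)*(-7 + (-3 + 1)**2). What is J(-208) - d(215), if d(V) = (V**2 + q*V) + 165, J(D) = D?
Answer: -40793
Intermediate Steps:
q = -27 (q = 9*(-7 + (-2)**2) = 9*(-7 + 4) = 9*(-3) = -27)
d(V) = 165 + V**2 - 27*V (d(V) = (V**2 - 27*V) + 165 = 165 + V**2 - 27*V)
J(-208) - d(215) = -208 - (165 + 215**2 - 27*215) = -208 - (165 + 46225 - 5805) = -208 - 1*40585 = -208 - 40585 = -40793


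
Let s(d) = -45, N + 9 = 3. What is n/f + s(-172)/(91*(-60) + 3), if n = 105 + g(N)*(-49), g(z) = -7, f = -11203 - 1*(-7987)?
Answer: -47917/365619 ≈ -0.13106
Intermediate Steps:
N = -6 (N = -9 + 3 = -6)
f = -3216 (f = -11203 + 7987 = -3216)
n = 448 (n = 105 - 7*(-49) = 105 + 343 = 448)
n/f + s(-172)/(91*(-60) + 3) = 448/(-3216) - 45/(91*(-60) + 3) = 448*(-1/3216) - 45/(-5460 + 3) = -28/201 - 45/(-5457) = -28/201 - 45*(-1/5457) = -28/201 + 15/1819 = -47917/365619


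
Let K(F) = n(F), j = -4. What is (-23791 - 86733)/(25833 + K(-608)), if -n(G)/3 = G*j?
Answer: -110524/18537 ≈ -5.9623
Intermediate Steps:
n(G) = 12*G (n(G) = -3*G*(-4) = -(-12)*G = 12*G)
K(F) = 12*F
(-23791 - 86733)/(25833 + K(-608)) = (-23791 - 86733)/(25833 + 12*(-608)) = -110524/(25833 - 7296) = -110524/18537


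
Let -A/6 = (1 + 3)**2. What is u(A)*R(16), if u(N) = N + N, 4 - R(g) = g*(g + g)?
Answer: 97536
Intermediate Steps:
R(g) = 4 - 2*g**2 (R(g) = 4 - g*(g + g) = 4 - g*2*g = 4 - 2*g**2)
A = -96 (A = -6*(1 + 3)**2 = -6*4**2 = -6*16 = -96)
u(N) = 2*N
u(A)*R(16) = (2*(-96))*(4 - 2*16**2) = -192*(4 - 2*256) = -192*(4 - 512) = -192*(-508) = 97536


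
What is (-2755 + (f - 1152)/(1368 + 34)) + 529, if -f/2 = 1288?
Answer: -1562290/701 ≈ -2228.7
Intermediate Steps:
f = -2576 (f = -2*1288 = -2576)
(-2755 + (f - 1152)/(1368 + 34)) + 529 = (-2755 + (-2576 - 1152)/(1368 + 34)) + 529 = (-2755 - 3728/1402) + 529 = (-2755 - 3728*1/1402) + 529 = (-2755 - 1864/701) + 529 = -1933119/701 + 529 = -1562290/701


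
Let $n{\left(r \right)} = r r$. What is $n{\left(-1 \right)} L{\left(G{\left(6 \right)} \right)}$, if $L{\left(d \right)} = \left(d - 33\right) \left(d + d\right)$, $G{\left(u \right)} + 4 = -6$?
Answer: $860$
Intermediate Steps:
$G{\left(u \right)} = -10$ ($G{\left(u \right)} = -4 - 6 = -10$)
$n{\left(r \right)} = r^{2}$
$L{\left(d \right)} = 2 d \left(-33 + d\right)$ ($L{\left(d \right)} = \left(-33 + d\right) 2 d = 2 d \left(-33 + d\right)$)
$n{\left(-1 \right)} L{\left(G{\left(6 \right)} \right)} = \left(-1\right)^{2} \cdot 2 \left(-10\right) \left(-33 - 10\right) = 1 \cdot 2 \left(-10\right) \left(-43\right) = 1 \cdot 860 = 860$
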